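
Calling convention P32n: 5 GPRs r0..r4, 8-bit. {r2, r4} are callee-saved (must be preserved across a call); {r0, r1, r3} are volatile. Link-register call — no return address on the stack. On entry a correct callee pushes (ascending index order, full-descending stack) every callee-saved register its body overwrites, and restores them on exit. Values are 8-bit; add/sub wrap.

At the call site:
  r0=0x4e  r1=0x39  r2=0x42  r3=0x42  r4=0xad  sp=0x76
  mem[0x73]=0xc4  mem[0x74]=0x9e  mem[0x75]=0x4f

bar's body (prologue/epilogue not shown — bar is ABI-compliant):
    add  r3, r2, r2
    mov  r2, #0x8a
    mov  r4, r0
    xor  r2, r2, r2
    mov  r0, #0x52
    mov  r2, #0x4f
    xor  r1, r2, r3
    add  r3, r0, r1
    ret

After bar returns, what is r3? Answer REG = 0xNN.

prologue: push r2 → mem[0x75]=0x42, sp=0x75
prologue: push r4 → mem[0x74]=0xad, sp=0x74
body[0] add  r3, r2, r2 → r3=0x84
body[1] mov  r2, #0x8a → r2=0x8a
body[2] mov  r4, r0 → r4=0x4e
body[3] xor  r2, r2, r2 → r2=0x00
body[4] mov  r0, #0x52 → r0=0x52
body[5] mov  r2, #0x4f → r2=0x4f
body[6] xor  r1, r2, r3 → r1=0xcb
body[7] add  r3, r0, r1 → r3=0x1d
epilogue: pop r4=0xad, sp=0x75
epilogue: pop r2=0x42, sp=0x76
r3 is caller-saved → body value

REG = 0x1d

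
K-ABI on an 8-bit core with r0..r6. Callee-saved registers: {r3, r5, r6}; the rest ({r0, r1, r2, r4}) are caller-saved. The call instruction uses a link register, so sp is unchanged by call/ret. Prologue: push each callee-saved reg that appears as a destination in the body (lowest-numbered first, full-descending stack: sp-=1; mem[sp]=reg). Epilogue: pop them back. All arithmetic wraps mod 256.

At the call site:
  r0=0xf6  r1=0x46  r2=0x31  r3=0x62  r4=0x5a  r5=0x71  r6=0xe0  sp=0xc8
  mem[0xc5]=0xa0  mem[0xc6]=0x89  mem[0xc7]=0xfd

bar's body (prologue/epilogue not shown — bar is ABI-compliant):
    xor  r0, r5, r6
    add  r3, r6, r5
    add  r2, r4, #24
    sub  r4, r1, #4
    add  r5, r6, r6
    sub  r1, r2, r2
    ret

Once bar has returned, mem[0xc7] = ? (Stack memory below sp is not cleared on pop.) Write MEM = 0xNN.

prologue: push r3 -> mem[0xc7]=0x62, sp=0xc7
prologue: push r5 -> mem[0xc6]=0x71, sp=0xc6
body[0] xor  r0, r5, r6 -> r0=0x91
body[1] add  r3, r6, r5 -> r3=0x51
body[2] add  r2, r4, #24 -> r2=0x72
body[3] sub  r4, r1, #4 -> r4=0x42
body[4] add  r5, r6, r6 -> r5=0xc0
body[5] sub  r1, r2, r2 -> r1=0x00
epilogue: pop r5=0x71, sp=0xc7
epilogue: pop r3=0x62, sp=0xc8
prologue pushed ['r3', 'r5'] at ['0xc7', '0xc6']

MEM = 0x62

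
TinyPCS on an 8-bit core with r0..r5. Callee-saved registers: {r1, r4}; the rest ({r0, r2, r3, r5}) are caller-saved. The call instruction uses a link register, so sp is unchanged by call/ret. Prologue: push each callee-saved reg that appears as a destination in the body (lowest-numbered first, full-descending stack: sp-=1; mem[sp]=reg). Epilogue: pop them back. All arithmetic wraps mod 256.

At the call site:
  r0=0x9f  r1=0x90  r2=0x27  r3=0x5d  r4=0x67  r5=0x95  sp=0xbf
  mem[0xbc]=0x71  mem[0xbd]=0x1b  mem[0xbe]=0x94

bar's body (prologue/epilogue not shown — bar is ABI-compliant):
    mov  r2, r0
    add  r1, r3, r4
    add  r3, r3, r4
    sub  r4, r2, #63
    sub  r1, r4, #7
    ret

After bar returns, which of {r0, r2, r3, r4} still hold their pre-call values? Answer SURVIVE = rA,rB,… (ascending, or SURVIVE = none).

prologue: push r1 -> mem[0xbe]=0x90, sp=0xbe
prologue: push r4 -> mem[0xbd]=0x67, sp=0xbd
body[0] mov  r2, r0 -> r2=0x9f
body[1] add  r1, r3, r4 -> r1=0xc4
body[2] add  r3, r3, r4 -> r3=0xc4
body[3] sub  r4, r2, #63 -> r4=0x60
body[4] sub  r1, r4, #7 -> r1=0x59
epilogue: pop r4=0x67, sp=0xbe
epilogue: pop r1=0x90, sp=0xbf
r0: caller-saved, written=False
r2: caller-saved, written=True
r3: caller-saved, written=True
r4: callee-saved, written=True

SURVIVE = r0,r4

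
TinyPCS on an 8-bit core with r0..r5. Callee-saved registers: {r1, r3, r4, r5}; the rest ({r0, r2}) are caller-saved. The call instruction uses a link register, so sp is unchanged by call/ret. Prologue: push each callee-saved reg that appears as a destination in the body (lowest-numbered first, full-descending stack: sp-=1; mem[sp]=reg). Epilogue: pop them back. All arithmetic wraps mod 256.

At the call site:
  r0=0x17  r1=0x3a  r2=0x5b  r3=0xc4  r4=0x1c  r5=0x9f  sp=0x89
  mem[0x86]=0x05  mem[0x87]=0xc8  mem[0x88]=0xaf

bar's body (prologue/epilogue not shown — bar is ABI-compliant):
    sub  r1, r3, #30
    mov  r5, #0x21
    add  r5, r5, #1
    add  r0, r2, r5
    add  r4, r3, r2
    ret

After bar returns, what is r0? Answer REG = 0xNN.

prologue: push r1 -> mem[0x88]=0x3a, sp=0x88
prologue: push r4 -> mem[0x87]=0x1c, sp=0x87
prologue: push r5 -> mem[0x86]=0x9f, sp=0x86
body[0] sub  r1, r3, #30 -> r1=0xa6
body[1] mov  r5, #0x21 -> r5=0x21
body[2] add  r5, r5, #1 -> r5=0x22
body[3] add  r0, r2, r5 -> r0=0x7d
body[4] add  r4, r3, r2 -> r4=0x1f
epilogue: pop r5=0x9f, sp=0x87
epilogue: pop r4=0x1c, sp=0x88
epilogue: pop r1=0x3a, sp=0x89
r0 is caller-saved -> body value

REG = 0x7d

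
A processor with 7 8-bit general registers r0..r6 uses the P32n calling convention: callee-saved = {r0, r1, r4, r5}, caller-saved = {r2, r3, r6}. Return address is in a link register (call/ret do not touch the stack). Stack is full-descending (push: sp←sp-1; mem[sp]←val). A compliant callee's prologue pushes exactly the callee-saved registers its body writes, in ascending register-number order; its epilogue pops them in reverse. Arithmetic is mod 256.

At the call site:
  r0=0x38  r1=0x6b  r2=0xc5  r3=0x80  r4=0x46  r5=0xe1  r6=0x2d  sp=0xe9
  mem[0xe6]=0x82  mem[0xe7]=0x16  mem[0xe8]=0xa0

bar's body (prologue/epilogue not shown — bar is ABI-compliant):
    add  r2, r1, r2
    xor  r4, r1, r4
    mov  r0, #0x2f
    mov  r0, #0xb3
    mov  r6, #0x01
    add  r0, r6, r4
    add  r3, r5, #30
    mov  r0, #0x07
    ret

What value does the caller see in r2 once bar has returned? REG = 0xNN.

prologue: push r0 → mem[0xe8]=0x38, sp=0xe8
prologue: push r4 → mem[0xe7]=0x46, sp=0xe7
body[0] add  r2, r1, r2 → r2=0x30
body[1] xor  r4, r1, r4 → r4=0x2d
body[2] mov  r0, #0x2f → r0=0x2f
body[3] mov  r0, #0xb3 → r0=0xb3
body[4] mov  r6, #0x01 → r6=0x01
body[5] add  r0, r6, r4 → r0=0x2e
body[6] add  r3, r5, #30 → r3=0xff
body[7] mov  r0, #0x07 → r0=0x07
epilogue: pop r4=0x46, sp=0xe8
epilogue: pop r0=0x38, sp=0xe9
r2 is caller-saved → body value

REG = 0x30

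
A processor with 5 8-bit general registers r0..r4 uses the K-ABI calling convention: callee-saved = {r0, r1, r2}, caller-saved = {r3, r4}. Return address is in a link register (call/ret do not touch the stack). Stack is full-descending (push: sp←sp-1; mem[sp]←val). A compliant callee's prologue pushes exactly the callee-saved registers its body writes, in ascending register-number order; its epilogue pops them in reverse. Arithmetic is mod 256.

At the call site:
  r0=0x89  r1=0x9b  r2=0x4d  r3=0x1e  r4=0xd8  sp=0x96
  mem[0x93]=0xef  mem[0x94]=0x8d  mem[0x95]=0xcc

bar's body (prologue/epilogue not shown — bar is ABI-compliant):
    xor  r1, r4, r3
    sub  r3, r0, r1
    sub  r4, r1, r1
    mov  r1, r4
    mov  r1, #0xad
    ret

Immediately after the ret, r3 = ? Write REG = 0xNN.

prologue: push r1 → mem[0x95]=0x9b, sp=0x95
body[0] xor  r1, r4, r3 → r1=0xc6
body[1] sub  r3, r0, r1 → r3=0xc3
body[2] sub  r4, r1, r1 → r4=0x00
body[3] mov  r1, r4 → r1=0x00
body[4] mov  r1, #0xad → r1=0xad
epilogue: pop r1=0x9b, sp=0x96
r3 is caller-saved → body value

REG = 0xc3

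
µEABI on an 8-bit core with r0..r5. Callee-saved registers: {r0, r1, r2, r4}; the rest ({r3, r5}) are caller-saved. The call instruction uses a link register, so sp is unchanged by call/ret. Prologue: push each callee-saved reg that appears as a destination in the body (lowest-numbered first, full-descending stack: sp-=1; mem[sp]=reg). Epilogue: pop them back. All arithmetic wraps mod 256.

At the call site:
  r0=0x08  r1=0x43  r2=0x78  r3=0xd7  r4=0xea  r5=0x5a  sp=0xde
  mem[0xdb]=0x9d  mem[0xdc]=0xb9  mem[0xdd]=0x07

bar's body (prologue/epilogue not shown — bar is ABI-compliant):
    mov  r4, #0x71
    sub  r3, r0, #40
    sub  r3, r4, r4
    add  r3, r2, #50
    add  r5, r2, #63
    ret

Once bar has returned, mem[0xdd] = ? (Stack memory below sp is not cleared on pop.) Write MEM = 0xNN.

prologue: push r4 -> mem[0xdd]=0xea, sp=0xdd
body[0] mov  r4, #0x71 -> r4=0x71
body[1] sub  r3, r0, #40 -> r3=0xe0
body[2] sub  r3, r4, r4 -> r3=0x00
body[3] add  r3, r2, #50 -> r3=0xaa
body[4] add  r5, r2, #63 -> r5=0xb7
epilogue: pop r4=0xea, sp=0xde
prologue pushed ['r4'] at ['0xdd']

MEM = 0xea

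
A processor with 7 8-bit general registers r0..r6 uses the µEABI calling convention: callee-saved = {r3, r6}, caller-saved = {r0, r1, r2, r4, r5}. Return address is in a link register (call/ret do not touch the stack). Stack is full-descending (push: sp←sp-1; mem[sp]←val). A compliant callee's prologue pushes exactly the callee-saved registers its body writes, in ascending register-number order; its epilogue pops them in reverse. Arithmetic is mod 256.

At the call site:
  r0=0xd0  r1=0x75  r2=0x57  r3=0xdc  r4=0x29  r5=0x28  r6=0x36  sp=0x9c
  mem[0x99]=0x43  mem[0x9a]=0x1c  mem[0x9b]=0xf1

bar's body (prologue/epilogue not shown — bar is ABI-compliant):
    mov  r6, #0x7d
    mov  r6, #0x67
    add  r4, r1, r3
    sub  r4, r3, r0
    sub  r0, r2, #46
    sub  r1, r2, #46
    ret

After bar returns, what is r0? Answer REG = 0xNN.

prologue: push r6 → mem[0x9b]=0x36, sp=0x9b
body[0] mov  r6, #0x7d → r6=0x7d
body[1] mov  r6, #0x67 → r6=0x67
body[2] add  r4, r1, r3 → r4=0x51
body[3] sub  r4, r3, r0 → r4=0x0c
body[4] sub  r0, r2, #46 → r0=0x29
body[5] sub  r1, r2, #46 → r1=0x29
epilogue: pop r6=0x36, sp=0x9c
r0 is caller-saved → body value

REG = 0x29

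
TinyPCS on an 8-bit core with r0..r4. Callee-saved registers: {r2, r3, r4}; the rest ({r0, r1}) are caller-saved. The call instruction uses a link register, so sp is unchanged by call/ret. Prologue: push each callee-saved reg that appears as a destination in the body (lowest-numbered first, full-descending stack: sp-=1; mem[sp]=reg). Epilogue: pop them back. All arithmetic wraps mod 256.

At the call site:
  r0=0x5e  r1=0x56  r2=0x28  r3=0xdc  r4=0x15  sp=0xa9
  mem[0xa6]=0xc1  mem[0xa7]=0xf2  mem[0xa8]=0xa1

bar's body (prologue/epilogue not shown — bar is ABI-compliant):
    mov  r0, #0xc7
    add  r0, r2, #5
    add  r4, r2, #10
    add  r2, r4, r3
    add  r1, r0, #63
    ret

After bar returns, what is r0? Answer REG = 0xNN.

prologue: push r2 → mem[0xa8]=0x28, sp=0xa8
prologue: push r4 → mem[0xa7]=0x15, sp=0xa7
body[0] mov  r0, #0xc7 → r0=0xc7
body[1] add  r0, r2, #5 → r0=0x2d
body[2] add  r4, r2, #10 → r4=0x32
body[3] add  r2, r4, r3 → r2=0x0e
body[4] add  r1, r0, #63 → r1=0x6c
epilogue: pop r4=0x15, sp=0xa8
epilogue: pop r2=0x28, sp=0xa9
r0 is caller-saved → body value

REG = 0x2d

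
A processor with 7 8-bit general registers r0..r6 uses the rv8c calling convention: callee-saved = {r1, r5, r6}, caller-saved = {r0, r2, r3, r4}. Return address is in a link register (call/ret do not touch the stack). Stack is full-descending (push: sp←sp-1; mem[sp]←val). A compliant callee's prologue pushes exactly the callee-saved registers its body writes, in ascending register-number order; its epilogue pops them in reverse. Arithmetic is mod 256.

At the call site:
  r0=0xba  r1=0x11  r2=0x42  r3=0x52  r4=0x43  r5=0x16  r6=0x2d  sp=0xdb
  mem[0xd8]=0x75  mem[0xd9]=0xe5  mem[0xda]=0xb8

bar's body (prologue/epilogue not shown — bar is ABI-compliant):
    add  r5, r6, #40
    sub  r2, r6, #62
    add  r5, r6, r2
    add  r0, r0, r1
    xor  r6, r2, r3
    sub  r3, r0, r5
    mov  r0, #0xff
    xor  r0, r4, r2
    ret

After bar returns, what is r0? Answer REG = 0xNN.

prologue: push r5 -> mem[0xda]=0x16, sp=0xda
prologue: push r6 -> mem[0xd9]=0x2d, sp=0xd9
body[0] add  r5, r6, #40 -> r5=0x55
body[1] sub  r2, r6, #62 -> r2=0xef
body[2] add  r5, r6, r2 -> r5=0x1c
body[3] add  r0, r0, r1 -> r0=0xcb
body[4] xor  r6, r2, r3 -> r6=0xbd
body[5] sub  r3, r0, r5 -> r3=0xaf
body[6] mov  r0, #0xff -> r0=0xff
body[7] xor  r0, r4, r2 -> r0=0xac
epilogue: pop r6=0x2d, sp=0xda
epilogue: pop r5=0x16, sp=0xdb
r0 is caller-saved -> body value

REG = 0xac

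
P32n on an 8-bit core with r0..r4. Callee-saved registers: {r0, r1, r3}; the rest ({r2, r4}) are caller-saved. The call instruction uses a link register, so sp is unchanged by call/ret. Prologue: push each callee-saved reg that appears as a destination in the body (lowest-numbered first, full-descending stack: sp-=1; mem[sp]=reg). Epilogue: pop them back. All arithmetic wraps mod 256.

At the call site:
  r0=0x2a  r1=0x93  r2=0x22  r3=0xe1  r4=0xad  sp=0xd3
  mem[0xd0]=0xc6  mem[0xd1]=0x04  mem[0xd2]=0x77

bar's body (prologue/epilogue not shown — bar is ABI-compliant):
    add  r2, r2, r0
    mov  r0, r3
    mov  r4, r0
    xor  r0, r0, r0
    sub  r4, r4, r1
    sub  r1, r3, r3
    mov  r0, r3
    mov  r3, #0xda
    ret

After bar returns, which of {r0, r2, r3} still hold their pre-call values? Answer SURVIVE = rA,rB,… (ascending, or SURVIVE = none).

SURVIVE = r0,r3

prologue: push r0 -> mem[0xd2]=0x2a, sp=0xd2
prologue: push r1 -> mem[0xd1]=0x93, sp=0xd1
prologue: push r3 -> mem[0xd0]=0xe1, sp=0xd0
body[0] add  r2, r2, r0 -> r2=0x4c
body[1] mov  r0, r3 -> r0=0xe1
body[2] mov  r4, r0 -> r4=0xe1
body[3] xor  r0, r0, r0 -> r0=0x00
body[4] sub  r4, r4, r1 -> r4=0x4e
body[5] sub  r1, r3, r3 -> r1=0x00
body[6] mov  r0, r3 -> r0=0xe1
body[7] mov  r3, #0xda -> r3=0xda
epilogue: pop r3=0xe1, sp=0xd1
epilogue: pop r1=0x93, sp=0xd2
epilogue: pop r0=0x2a, sp=0xd3
r0: callee-saved, written=True
r2: caller-saved, written=True
r3: callee-saved, written=True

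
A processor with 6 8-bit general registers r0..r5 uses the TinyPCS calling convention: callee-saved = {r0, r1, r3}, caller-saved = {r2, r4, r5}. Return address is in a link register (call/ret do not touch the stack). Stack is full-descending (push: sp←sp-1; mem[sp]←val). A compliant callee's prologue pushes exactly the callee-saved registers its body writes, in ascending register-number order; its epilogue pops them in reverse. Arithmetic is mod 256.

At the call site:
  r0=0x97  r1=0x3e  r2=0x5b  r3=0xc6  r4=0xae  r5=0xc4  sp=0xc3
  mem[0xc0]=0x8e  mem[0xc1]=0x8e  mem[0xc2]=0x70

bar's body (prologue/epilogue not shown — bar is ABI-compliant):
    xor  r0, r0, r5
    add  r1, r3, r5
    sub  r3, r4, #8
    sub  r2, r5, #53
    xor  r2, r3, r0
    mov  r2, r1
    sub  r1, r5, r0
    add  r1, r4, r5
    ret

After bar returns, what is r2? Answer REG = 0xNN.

prologue: push r0 → mem[0xc2]=0x97, sp=0xc2
prologue: push r1 → mem[0xc1]=0x3e, sp=0xc1
prologue: push r3 → mem[0xc0]=0xc6, sp=0xc0
body[0] xor  r0, r0, r5 → r0=0x53
body[1] add  r1, r3, r5 → r1=0x8a
body[2] sub  r3, r4, #8 → r3=0xa6
body[3] sub  r2, r5, #53 → r2=0x8f
body[4] xor  r2, r3, r0 → r2=0xf5
body[5] mov  r2, r1 → r2=0x8a
body[6] sub  r1, r5, r0 → r1=0x71
body[7] add  r1, r4, r5 → r1=0x72
epilogue: pop r3=0xc6, sp=0xc1
epilogue: pop r1=0x3e, sp=0xc2
epilogue: pop r0=0x97, sp=0xc3
r2 is caller-saved → body value

REG = 0x8a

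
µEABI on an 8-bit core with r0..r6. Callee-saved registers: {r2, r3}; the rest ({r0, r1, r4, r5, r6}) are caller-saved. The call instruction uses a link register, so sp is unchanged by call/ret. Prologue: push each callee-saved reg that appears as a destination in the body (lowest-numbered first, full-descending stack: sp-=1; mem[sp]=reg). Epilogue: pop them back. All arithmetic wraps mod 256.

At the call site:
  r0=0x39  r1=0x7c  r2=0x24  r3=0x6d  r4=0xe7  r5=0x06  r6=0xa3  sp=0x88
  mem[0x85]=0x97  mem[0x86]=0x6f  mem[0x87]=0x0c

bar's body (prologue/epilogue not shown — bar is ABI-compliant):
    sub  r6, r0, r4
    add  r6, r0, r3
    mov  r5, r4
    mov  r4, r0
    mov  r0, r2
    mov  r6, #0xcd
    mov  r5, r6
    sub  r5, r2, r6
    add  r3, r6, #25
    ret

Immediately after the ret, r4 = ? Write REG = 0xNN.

REG = 0x39

prologue: push r3 → mem[0x87]=0x6d, sp=0x87
body[0] sub  r6, r0, r4 → r6=0x52
body[1] add  r6, r0, r3 → r6=0xa6
body[2] mov  r5, r4 → r5=0xe7
body[3] mov  r4, r0 → r4=0x39
body[4] mov  r0, r2 → r0=0x24
body[5] mov  r6, #0xcd → r6=0xcd
body[6] mov  r5, r6 → r5=0xcd
body[7] sub  r5, r2, r6 → r5=0x57
body[8] add  r3, r6, #25 → r3=0xe6
epilogue: pop r3=0x6d, sp=0x88
r4 is caller-saved → body value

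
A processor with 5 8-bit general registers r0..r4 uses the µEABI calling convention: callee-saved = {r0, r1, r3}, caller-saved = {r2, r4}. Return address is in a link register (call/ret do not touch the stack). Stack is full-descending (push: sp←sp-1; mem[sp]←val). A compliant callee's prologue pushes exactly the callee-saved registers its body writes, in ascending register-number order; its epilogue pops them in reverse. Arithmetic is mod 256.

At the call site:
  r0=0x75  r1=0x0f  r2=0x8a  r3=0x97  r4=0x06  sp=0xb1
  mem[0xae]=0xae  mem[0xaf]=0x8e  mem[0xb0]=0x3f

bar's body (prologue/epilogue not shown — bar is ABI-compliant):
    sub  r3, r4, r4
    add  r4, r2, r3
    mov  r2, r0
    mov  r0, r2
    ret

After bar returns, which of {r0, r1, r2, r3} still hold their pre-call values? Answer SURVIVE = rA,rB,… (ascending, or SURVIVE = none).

SURVIVE = r0,r1,r3

prologue: push r0 -> mem[0xb0]=0x75, sp=0xb0
prologue: push r3 -> mem[0xaf]=0x97, sp=0xaf
body[0] sub  r3, r4, r4 -> r3=0x00
body[1] add  r4, r2, r3 -> r4=0x8a
body[2] mov  r2, r0 -> r2=0x75
body[3] mov  r0, r2 -> r0=0x75
epilogue: pop r3=0x97, sp=0xb0
epilogue: pop r0=0x75, sp=0xb1
r0: callee-saved, written=True
r1: callee-saved, written=False
r2: caller-saved, written=True
r3: callee-saved, written=True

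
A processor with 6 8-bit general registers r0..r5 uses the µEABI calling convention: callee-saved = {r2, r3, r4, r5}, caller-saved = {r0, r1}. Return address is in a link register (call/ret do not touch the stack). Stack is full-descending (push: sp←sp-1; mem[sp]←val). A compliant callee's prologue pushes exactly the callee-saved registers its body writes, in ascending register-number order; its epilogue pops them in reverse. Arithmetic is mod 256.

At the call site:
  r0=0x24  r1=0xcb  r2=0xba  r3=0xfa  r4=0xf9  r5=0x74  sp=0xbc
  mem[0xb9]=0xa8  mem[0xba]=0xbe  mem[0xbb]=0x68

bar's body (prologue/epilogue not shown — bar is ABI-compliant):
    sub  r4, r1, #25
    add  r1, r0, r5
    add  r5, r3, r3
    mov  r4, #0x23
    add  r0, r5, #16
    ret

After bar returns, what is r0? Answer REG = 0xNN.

prologue: push r4 → mem[0xbb]=0xf9, sp=0xbb
prologue: push r5 → mem[0xba]=0x74, sp=0xba
body[0] sub  r4, r1, #25 → r4=0xb2
body[1] add  r1, r0, r5 → r1=0x98
body[2] add  r5, r3, r3 → r5=0xf4
body[3] mov  r4, #0x23 → r4=0x23
body[4] add  r0, r5, #16 → r0=0x04
epilogue: pop r5=0x74, sp=0xbb
epilogue: pop r4=0xf9, sp=0xbc
r0 is caller-saved → body value

REG = 0x04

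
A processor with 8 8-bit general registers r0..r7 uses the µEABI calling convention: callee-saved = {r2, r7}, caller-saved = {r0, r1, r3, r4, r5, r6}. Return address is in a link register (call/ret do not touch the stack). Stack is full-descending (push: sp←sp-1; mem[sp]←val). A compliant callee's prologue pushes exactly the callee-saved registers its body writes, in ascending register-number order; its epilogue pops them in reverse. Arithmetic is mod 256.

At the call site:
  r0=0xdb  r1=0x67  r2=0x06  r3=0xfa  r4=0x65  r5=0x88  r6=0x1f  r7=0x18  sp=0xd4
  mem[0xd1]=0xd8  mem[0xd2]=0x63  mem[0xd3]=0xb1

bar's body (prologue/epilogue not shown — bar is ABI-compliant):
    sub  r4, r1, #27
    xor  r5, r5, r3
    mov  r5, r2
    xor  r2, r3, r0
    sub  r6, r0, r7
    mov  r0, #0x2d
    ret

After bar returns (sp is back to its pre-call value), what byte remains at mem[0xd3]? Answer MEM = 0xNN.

prologue: push r2 -> mem[0xd3]=0x06, sp=0xd3
body[0] sub  r4, r1, #27 -> r4=0x4c
body[1] xor  r5, r5, r3 -> r5=0x72
body[2] mov  r5, r2 -> r5=0x06
body[3] xor  r2, r3, r0 -> r2=0x21
body[4] sub  r6, r0, r7 -> r6=0xc3
body[5] mov  r0, #0x2d -> r0=0x2d
epilogue: pop r2=0x06, sp=0xd4
prologue pushed ['r2'] at ['0xd3']

MEM = 0x06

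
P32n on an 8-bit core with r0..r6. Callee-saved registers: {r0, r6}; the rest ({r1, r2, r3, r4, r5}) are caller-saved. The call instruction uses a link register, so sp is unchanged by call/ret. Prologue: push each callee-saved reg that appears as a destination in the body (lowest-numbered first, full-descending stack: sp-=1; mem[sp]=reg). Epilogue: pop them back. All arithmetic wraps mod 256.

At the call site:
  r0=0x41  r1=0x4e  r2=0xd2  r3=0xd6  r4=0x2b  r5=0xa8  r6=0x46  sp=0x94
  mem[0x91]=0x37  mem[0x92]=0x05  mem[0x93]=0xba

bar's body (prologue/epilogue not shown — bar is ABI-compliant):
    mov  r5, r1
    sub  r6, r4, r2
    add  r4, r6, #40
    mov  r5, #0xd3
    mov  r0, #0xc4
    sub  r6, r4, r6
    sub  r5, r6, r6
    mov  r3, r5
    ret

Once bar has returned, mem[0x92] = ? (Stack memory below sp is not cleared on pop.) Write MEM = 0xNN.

prologue: push r0 → mem[0x93]=0x41, sp=0x93
prologue: push r6 → mem[0x92]=0x46, sp=0x92
body[0] mov  r5, r1 → r5=0x4e
body[1] sub  r6, r4, r2 → r6=0x59
body[2] add  r4, r6, #40 → r4=0x81
body[3] mov  r5, #0xd3 → r5=0xd3
body[4] mov  r0, #0xc4 → r0=0xc4
body[5] sub  r6, r4, r6 → r6=0x28
body[6] sub  r5, r6, r6 → r5=0x00
body[7] mov  r3, r5 → r3=0x00
epilogue: pop r6=0x46, sp=0x93
epilogue: pop r0=0x41, sp=0x94
prologue pushed ['r0', 'r6'] at ['0x93', '0x92']

MEM = 0x46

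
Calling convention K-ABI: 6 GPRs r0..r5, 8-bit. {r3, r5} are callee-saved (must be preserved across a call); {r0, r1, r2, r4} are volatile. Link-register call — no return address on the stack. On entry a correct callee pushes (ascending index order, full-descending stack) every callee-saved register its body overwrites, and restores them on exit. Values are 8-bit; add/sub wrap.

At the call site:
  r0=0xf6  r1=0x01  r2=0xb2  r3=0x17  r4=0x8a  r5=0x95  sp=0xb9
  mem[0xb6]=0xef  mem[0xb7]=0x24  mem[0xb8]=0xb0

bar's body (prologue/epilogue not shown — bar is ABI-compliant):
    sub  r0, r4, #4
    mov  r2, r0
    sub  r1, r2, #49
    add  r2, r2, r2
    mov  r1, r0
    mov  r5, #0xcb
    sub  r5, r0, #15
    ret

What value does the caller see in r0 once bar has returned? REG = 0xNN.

prologue: push r5 -> mem[0xb8]=0x95, sp=0xb8
body[0] sub  r0, r4, #4 -> r0=0x86
body[1] mov  r2, r0 -> r2=0x86
body[2] sub  r1, r2, #49 -> r1=0x55
body[3] add  r2, r2, r2 -> r2=0x0c
body[4] mov  r1, r0 -> r1=0x86
body[5] mov  r5, #0xcb -> r5=0xcb
body[6] sub  r5, r0, #15 -> r5=0x77
epilogue: pop r5=0x95, sp=0xb9
r0 is caller-saved -> body value

REG = 0x86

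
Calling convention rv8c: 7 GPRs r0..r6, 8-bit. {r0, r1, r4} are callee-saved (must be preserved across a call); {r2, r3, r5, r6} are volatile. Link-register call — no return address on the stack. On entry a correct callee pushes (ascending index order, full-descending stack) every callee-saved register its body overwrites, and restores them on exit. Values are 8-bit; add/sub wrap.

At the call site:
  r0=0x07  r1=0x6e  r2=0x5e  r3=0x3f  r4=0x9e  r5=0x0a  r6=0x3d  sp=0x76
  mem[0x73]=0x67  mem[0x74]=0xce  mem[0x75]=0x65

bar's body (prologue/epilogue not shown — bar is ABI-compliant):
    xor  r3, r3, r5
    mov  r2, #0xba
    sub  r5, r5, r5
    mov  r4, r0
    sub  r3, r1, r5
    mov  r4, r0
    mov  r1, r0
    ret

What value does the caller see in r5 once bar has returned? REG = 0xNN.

REG = 0x00

prologue: push r1 -> mem[0x75]=0x6e, sp=0x75
prologue: push r4 -> mem[0x74]=0x9e, sp=0x74
body[0] xor  r3, r3, r5 -> r3=0x35
body[1] mov  r2, #0xba -> r2=0xba
body[2] sub  r5, r5, r5 -> r5=0x00
body[3] mov  r4, r0 -> r4=0x07
body[4] sub  r3, r1, r5 -> r3=0x6e
body[5] mov  r4, r0 -> r4=0x07
body[6] mov  r1, r0 -> r1=0x07
epilogue: pop r4=0x9e, sp=0x75
epilogue: pop r1=0x6e, sp=0x76
r5 is caller-saved -> body value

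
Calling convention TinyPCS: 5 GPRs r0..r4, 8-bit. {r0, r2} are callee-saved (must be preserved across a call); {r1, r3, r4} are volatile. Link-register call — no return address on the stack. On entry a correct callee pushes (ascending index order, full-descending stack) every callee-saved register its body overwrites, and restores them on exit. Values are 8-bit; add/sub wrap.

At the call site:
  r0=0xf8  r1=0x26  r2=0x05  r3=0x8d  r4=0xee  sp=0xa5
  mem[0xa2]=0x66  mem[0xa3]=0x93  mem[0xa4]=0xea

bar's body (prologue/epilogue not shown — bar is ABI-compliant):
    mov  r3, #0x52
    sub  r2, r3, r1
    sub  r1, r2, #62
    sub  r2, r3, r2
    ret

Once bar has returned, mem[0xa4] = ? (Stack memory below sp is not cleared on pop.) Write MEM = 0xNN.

MEM = 0x05

prologue: push r2 -> mem[0xa4]=0x05, sp=0xa4
body[0] mov  r3, #0x52 -> r3=0x52
body[1] sub  r2, r3, r1 -> r2=0x2c
body[2] sub  r1, r2, #62 -> r1=0xee
body[3] sub  r2, r3, r2 -> r2=0x26
epilogue: pop r2=0x05, sp=0xa5
prologue pushed ['r2'] at ['0xa4']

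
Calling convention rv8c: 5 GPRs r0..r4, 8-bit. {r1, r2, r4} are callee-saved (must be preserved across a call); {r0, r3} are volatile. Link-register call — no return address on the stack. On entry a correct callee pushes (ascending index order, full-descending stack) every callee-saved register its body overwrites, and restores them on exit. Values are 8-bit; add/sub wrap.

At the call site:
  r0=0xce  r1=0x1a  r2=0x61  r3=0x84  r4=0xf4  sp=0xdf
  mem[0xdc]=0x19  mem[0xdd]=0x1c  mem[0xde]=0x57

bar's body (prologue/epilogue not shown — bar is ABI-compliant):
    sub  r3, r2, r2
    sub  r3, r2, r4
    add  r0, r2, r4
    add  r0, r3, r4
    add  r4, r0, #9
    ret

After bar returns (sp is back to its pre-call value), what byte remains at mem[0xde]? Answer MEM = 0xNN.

MEM = 0xf4

prologue: push r4 → mem[0xde]=0xf4, sp=0xde
body[0] sub  r3, r2, r2 → r3=0x00
body[1] sub  r3, r2, r4 → r3=0x6d
body[2] add  r0, r2, r4 → r0=0x55
body[3] add  r0, r3, r4 → r0=0x61
body[4] add  r4, r0, #9 → r4=0x6a
epilogue: pop r4=0xf4, sp=0xdf
prologue pushed ['r4'] at ['0xde']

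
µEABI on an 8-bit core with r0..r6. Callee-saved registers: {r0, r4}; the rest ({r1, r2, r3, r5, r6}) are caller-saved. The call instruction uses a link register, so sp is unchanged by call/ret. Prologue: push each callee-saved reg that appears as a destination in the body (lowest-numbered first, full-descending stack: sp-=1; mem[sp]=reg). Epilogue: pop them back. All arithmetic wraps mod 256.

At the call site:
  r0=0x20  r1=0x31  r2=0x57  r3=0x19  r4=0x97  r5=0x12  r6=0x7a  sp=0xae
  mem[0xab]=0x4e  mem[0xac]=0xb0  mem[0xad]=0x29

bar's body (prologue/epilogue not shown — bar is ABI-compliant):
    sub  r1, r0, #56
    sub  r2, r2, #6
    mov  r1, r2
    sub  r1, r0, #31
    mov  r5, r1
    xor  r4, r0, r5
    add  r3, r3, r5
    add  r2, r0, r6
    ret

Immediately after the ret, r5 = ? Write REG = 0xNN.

prologue: push r4 → mem[0xad]=0x97, sp=0xad
body[0] sub  r1, r0, #56 → r1=0xe8
body[1] sub  r2, r2, #6 → r2=0x51
body[2] mov  r1, r2 → r1=0x51
body[3] sub  r1, r0, #31 → r1=0x01
body[4] mov  r5, r1 → r5=0x01
body[5] xor  r4, r0, r5 → r4=0x21
body[6] add  r3, r3, r5 → r3=0x1a
body[7] add  r2, r0, r6 → r2=0x9a
epilogue: pop r4=0x97, sp=0xae
r5 is caller-saved → body value

REG = 0x01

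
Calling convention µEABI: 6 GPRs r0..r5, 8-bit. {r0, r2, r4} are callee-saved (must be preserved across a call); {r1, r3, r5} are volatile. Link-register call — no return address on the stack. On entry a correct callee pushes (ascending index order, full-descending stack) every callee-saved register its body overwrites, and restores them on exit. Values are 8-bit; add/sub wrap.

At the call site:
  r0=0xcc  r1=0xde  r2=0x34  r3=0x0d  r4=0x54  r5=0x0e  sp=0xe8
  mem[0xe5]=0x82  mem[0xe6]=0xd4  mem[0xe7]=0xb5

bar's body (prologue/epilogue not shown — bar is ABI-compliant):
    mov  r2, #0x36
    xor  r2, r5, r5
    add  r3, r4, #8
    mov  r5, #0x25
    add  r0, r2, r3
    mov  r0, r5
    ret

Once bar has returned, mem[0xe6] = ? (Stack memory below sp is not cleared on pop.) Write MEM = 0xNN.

MEM = 0x34

prologue: push r0 → mem[0xe7]=0xcc, sp=0xe7
prologue: push r2 → mem[0xe6]=0x34, sp=0xe6
body[0] mov  r2, #0x36 → r2=0x36
body[1] xor  r2, r5, r5 → r2=0x00
body[2] add  r3, r4, #8 → r3=0x5c
body[3] mov  r5, #0x25 → r5=0x25
body[4] add  r0, r2, r3 → r0=0x5c
body[5] mov  r0, r5 → r0=0x25
epilogue: pop r2=0x34, sp=0xe7
epilogue: pop r0=0xcc, sp=0xe8
prologue pushed ['r0', 'r2'] at ['0xe7', '0xe6']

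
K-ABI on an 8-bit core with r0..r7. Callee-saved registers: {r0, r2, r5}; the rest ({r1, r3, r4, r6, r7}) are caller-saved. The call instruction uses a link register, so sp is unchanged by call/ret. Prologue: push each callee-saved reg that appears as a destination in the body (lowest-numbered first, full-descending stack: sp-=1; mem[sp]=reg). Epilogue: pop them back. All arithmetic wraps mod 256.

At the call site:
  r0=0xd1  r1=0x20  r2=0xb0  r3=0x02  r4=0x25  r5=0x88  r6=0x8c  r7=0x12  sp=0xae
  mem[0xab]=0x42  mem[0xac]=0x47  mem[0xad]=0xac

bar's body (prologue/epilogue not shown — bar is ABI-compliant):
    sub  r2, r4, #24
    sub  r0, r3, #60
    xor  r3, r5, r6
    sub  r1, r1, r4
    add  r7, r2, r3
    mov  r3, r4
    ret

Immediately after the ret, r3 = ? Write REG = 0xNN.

REG = 0x25

prologue: push r0 -> mem[0xad]=0xd1, sp=0xad
prologue: push r2 -> mem[0xac]=0xb0, sp=0xac
body[0] sub  r2, r4, #24 -> r2=0x0d
body[1] sub  r0, r3, #60 -> r0=0xc6
body[2] xor  r3, r5, r6 -> r3=0x04
body[3] sub  r1, r1, r4 -> r1=0xfb
body[4] add  r7, r2, r3 -> r7=0x11
body[5] mov  r3, r4 -> r3=0x25
epilogue: pop r2=0xb0, sp=0xad
epilogue: pop r0=0xd1, sp=0xae
r3 is caller-saved -> body value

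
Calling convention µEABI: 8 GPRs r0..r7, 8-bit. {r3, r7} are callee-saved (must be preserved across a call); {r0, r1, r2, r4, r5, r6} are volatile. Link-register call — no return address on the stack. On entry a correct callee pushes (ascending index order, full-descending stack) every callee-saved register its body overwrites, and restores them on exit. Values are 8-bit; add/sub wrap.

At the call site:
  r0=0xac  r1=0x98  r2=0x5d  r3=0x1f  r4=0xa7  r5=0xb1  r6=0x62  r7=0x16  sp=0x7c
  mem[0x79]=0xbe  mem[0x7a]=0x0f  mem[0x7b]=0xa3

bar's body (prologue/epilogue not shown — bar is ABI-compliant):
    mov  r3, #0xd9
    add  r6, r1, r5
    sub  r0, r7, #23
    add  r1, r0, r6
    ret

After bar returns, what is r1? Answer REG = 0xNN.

prologue: push r3 -> mem[0x7b]=0x1f, sp=0x7b
body[0] mov  r3, #0xd9 -> r3=0xd9
body[1] add  r6, r1, r5 -> r6=0x49
body[2] sub  r0, r7, #23 -> r0=0xff
body[3] add  r1, r0, r6 -> r1=0x48
epilogue: pop r3=0x1f, sp=0x7c
r1 is caller-saved -> body value

REG = 0x48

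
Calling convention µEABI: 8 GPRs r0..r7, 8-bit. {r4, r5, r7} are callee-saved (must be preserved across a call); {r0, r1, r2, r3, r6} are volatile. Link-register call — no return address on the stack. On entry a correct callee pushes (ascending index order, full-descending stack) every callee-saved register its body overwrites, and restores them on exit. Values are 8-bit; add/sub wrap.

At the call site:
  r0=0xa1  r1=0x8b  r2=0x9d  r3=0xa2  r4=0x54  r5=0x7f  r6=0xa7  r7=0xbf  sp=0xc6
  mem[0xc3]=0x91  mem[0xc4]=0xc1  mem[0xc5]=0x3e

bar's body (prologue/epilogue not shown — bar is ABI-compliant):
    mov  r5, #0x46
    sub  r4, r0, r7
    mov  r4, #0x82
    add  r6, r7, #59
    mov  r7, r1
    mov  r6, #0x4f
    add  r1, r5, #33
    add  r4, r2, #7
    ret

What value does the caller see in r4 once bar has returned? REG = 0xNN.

REG = 0x54

prologue: push r4 → mem[0xc5]=0x54, sp=0xc5
prologue: push r5 → mem[0xc4]=0x7f, sp=0xc4
prologue: push r7 → mem[0xc3]=0xbf, sp=0xc3
body[0] mov  r5, #0x46 → r5=0x46
body[1] sub  r4, r0, r7 → r4=0xe2
body[2] mov  r4, #0x82 → r4=0x82
body[3] add  r6, r7, #59 → r6=0xfa
body[4] mov  r7, r1 → r7=0x8b
body[5] mov  r6, #0x4f → r6=0x4f
body[6] add  r1, r5, #33 → r1=0x67
body[7] add  r4, r2, #7 → r4=0xa4
epilogue: pop r7=0xbf, sp=0xc4
epilogue: pop r5=0x7f, sp=0xc5
epilogue: pop r4=0x54, sp=0xc6
r4 is callee-saved → restored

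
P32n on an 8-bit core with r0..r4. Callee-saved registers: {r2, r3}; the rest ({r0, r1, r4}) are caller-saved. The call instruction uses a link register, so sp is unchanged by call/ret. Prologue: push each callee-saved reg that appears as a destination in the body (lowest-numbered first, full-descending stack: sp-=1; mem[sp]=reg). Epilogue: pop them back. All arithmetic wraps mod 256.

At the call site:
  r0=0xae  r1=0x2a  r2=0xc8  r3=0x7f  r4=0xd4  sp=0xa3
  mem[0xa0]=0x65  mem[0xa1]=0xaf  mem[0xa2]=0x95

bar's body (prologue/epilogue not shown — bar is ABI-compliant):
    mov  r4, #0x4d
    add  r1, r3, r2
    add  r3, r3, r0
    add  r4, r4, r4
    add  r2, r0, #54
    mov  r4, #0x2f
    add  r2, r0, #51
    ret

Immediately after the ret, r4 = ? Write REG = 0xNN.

prologue: push r2 → mem[0xa2]=0xc8, sp=0xa2
prologue: push r3 → mem[0xa1]=0x7f, sp=0xa1
body[0] mov  r4, #0x4d → r4=0x4d
body[1] add  r1, r3, r2 → r1=0x47
body[2] add  r3, r3, r0 → r3=0x2d
body[3] add  r4, r4, r4 → r4=0x9a
body[4] add  r2, r0, #54 → r2=0xe4
body[5] mov  r4, #0x2f → r4=0x2f
body[6] add  r2, r0, #51 → r2=0xe1
epilogue: pop r3=0x7f, sp=0xa2
epilogue: pop r2=0xc8, sp=0xa3
r4 is caller-saved → body value

REG = 0x2f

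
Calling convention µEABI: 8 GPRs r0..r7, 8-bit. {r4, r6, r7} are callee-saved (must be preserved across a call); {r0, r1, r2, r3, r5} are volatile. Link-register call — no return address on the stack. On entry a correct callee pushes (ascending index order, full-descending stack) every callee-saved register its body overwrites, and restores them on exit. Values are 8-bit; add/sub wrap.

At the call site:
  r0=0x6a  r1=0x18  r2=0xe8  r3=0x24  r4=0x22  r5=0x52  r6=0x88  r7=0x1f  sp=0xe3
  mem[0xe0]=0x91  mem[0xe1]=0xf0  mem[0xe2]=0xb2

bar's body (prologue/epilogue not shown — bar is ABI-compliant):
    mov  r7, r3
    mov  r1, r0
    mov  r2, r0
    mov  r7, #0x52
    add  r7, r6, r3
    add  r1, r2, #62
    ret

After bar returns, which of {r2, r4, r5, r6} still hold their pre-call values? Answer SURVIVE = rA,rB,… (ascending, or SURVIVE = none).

prologue: push r7 → mem[0xe2]=0x1f, sp=0xe2
body[0] mov  r7, r3 → r7=0x24
body[1] mov  r1, r0 → r1=0x6a
body[2] mov  r2, r0 → r2=0x6a
body[3] mov  r7, #0x52 → r7=0x52
body[4] add  r7, r6, r3 → r7=0xac
body[5] add  r1, r2, #62 → r1=0xa8
epilogue: pop r7=0x1f, sp=0xe3
r2: caller-saved, written=True
r4: callee-saved, written=False
r5: caller-saved, written=False
r6: callee-saved, written=False

SURVIVE = r4,r5,r6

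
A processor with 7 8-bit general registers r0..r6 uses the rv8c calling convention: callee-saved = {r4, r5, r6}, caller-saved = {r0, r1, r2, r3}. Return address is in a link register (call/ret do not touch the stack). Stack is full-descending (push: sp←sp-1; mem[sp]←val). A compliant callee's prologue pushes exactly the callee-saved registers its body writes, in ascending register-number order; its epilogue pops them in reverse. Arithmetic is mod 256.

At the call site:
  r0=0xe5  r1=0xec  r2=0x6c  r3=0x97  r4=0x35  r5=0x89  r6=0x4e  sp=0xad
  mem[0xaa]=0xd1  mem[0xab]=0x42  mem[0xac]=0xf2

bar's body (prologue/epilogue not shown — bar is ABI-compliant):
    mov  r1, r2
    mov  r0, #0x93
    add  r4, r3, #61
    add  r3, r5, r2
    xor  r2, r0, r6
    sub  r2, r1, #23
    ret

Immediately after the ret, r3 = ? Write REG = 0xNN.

REG = 0xf5

prologue: push r4 -> mem[0xac]=0x35, sp=0xac
body[0] mov  r1, r2 -> r1=0x6c
body[1] mov  r0, #0x93 -> r0=0x93
body[2] add  r4, r3, #61 -> r4=0xd4
body[3] add  r3, r5, r2 -> r3=0xf5
body[4] xor  r2, r0, r6 -> r2=0xdd
body[5] sub  r2, r1, #23 -> r2=0x55
epilogue: pop r4=0x35, sp=0xad
r3 is caller-saved -> body value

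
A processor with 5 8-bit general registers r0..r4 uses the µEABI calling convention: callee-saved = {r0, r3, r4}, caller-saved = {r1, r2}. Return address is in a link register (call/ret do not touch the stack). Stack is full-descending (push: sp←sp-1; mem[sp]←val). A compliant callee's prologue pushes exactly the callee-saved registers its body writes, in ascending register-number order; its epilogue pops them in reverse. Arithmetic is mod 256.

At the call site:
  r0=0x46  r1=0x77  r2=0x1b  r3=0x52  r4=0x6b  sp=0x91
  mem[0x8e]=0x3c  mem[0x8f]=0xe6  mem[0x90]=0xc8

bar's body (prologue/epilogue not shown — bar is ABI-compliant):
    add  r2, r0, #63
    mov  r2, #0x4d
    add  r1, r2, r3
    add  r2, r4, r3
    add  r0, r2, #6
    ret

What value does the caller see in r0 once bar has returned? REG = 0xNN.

REG = 0x46

prologue: push r0 → mem[0x90]=0x46, sp=0x90
body[0] add  r2, r0, #63 → r2=0x85
body[1] mov  r2, #0x4d → r2=0x4d
body[2] add  r1, r2, r3 → r1=0x9f
body[3] add  r2, r4, r3 → r2=0xbd
body[4] add  r0, r2, #6 → r0=0xc3
epilogue: pop r0=0x46, sp=0x91
r0 is callee-saved → restored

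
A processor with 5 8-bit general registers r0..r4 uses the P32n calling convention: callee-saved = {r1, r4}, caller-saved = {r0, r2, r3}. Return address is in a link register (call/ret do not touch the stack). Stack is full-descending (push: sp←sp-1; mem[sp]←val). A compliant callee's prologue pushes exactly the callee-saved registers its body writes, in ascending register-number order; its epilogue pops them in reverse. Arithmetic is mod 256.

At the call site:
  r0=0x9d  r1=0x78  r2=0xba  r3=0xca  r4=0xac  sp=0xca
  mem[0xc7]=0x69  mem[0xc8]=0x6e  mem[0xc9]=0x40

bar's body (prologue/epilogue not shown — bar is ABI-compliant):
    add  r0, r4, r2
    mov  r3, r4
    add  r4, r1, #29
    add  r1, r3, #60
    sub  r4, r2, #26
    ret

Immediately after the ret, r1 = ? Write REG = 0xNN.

REG = 0x78

prologue: push r1 → mem[0xc9]=0x78, sp=0xc9
prologue: push r4 → mem[0xc8]=0xac, sp=0xc8
body[0] add  r0, r4, r2 → r0=0x66
body[1] mov  r3, r4 → r3=0xac
body[2] add  r4, r1, #29 → r4=0x95
body[3] add  r1, r3, #60 → r1=0xe8
body[4] sub  r4, r2, #26 → r4=0xa0
epilogue: pop r4=0xac, sp=0xc9
epilogue: pop r1=0x78, sp=0xca
r1 is callee-saved → restored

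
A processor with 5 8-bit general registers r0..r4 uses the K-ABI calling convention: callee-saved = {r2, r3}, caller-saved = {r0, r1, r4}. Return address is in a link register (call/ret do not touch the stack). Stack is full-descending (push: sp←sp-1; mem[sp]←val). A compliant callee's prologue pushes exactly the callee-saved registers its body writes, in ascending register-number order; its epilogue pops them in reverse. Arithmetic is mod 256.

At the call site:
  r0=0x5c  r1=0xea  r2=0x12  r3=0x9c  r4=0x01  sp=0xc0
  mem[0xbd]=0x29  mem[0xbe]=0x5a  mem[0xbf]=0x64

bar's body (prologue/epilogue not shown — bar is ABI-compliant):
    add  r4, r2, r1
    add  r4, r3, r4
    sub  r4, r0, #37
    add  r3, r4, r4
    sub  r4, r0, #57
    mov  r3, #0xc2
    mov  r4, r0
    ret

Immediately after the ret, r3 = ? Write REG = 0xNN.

prologue: push r3 → mem[0xbf]=0x9c, sp=0xbf
body[0] add  r4, r2, r1 → r4=0xfc
body[1] add  r4, r3, r4 → r4=0x98
body[2] sub  r4, r0, #37 → r4=0x37
body[3] add  r3, r4, r4 → r3=0x6e
body[4] sub  r4, r0, #57 → r4=0x23
body[5] mov  r3, #0xc2 → r3=0xc2
body[6] mov  r4, r0 → r4=0x5c
epilogue: pop r3=0x9c, sp=0xc0
r3 is callee-saved → restored

REG = 0x9c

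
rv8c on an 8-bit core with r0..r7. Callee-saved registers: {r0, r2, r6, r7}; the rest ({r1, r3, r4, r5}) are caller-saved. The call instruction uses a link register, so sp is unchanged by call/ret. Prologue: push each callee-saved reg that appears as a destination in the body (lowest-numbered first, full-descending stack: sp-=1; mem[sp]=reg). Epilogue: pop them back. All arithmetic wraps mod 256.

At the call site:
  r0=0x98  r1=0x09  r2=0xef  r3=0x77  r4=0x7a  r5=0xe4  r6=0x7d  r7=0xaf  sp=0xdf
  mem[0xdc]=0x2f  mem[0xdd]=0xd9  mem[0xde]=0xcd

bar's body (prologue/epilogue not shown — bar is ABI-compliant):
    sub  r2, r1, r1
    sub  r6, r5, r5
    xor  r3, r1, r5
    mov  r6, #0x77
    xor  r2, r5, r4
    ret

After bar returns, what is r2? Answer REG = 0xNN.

REG = 0xef

prologue: push r2 → mem[0xde]=0xef, sp=0xde
prologue: push r6 → mem[0xdd]=0x7d, sp=0xdd
body[0] sub  r2, r1, r1 → r2=0x00
body[1] sub  r6, r5, r5 → r6=0x00
body[2] xor  r3, r1, r5 → r3=0xed
body[3] mov  r6, #0x77 → r6=0x77
body[4] xor  r2, r5, r4 → r2=0x9e
epilogue: pop r6=0x7d, sp=0xde
epilogue: pop r2=0xef, sp=0xdf
r2 is callee-saved → restored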